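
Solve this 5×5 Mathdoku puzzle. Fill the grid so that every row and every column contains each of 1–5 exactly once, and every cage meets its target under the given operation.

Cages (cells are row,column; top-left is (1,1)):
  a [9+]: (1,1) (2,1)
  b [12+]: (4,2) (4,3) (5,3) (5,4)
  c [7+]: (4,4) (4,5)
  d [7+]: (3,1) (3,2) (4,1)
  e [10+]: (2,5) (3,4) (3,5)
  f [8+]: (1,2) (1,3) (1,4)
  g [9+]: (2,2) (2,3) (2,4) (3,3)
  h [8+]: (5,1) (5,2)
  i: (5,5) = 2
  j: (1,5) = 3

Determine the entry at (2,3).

Cage j is given, leaving (1,5) = 3.
Cage i is a single given cell; hence (5,5) = 2.
Row 1 needs a 4, and only (1,1) is open for it.
Column 1 already has 4; hence (2,1) = 5.
Column 1 now contains 5, which forces (5,1) = 3.
Row 5 now contains 3, leaving (5,2) = 5.
The 3 cells of cage d must have sum 7; hence (3,2) = 4.
Cage e needs sum 10; hence (2,5) = 4.
Column 5 already has 4, so (4,5) = 5.
Cage g needs sum 9; hence (3,3) = 3.
Cage e needs sum 10, leaving (3,4) = 5.
Column 5 now contains 5, so (3,5) = 1.
Cage b has sum 12; hence (4,2) = 3.
Row 4 now contains 5, leaving (4,3) = 4.
Cage c's pair has sum 7, which forces (4,4) = 2.
Cage b has sum 12; hence (5,3) = 1.
Cage b has sum 12, which forces (5,4) = 4.
The 3 cells of cage f must have sum 8, leaving (1,2) = 2.
Cage f has sum 8; hence (1,3) = 5.
Column 4 already has 2, so (1,4) = 1.
The 4 cells of cage g must have sum 9; hence (2,2) = 1.
1 is placed in column 3; hence (2,3) = 2.
Cage g has sum 9, leaving (2,4) = 3.
Row 3 now contains 1; hence (3,1) = 2.
Row 4 now contains 2, which forces (4,1) = 1.
The full grid is 4 2 5 1 3 / 5 1 2 3 4 / 2 4 3 5 1 / 1 3 4 2 5 / 3 5 1 4 2.

2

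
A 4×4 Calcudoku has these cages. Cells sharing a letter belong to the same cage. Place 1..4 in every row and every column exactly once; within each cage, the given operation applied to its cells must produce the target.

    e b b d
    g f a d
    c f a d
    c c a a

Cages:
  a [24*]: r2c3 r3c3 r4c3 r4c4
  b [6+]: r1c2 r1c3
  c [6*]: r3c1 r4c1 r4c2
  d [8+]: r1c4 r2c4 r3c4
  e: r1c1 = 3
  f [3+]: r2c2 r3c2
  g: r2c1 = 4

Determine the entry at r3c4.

4

Cage e is given, leaving r1c1 = 3.
Cage g is given, which forces r2c1 = 4.
Cage c has product 6, leaving r4c2 = 3.
Row 1 needs a 1, and only r1c4 is open for it.
Column 4 now contains 1, leaving r2c4 = 3.
The 3 cells of cage d must have sum 8, leaving r3c4 = 4.
Column 4 now contains 4, which forces r4c4 = 2.
Cage a needs product 24, leaving r2c3 = 1.
Cage c needs product 6; hence r3c1 = 2.
Row 3 already has 2, so r3c2 = 1.
Cage a has product 24, which forces r3c3 = 3.
Row 4 already has 2, which forces r4c1 = 1.
Cage a has product 24, leaving r4c3 = 4.
Cage b needs two cells with sum 6, which forces r1c2 = 4.
Column 3 now contains 4, which forces r1c3 = 2.
1 is placed in row 2, which forces r2c2 = 2.
Filled in: 3 4 2 1 / 4 2 1 3 / 2 1 3 4 / 1 3 4 2.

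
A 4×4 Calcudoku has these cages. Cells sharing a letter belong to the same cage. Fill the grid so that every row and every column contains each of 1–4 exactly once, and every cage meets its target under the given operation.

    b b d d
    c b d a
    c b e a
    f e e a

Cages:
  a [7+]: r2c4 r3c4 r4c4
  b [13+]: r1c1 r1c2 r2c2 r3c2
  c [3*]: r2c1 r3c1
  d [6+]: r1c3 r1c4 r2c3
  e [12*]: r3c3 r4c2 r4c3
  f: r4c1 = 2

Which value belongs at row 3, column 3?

Cage b has sum 13, so r1c1 = 4.
Cage f is given; hence r4c1 = 2.
In column 2, 1 can only go at r4c2, so r4c2 = 1.
1 is placed in row 4, which forces r4c4 = 4.
The 3 cells of cage e must have product 12; hence r3c3 = 4.
4 is placed in row 4, so r4c3 = 3.
Cage d has sum 6, so r1c4 = 3.
Cage b has sum 13, so r2c2 = 4.
Row 1 now contains 3; hence r1c2 = 2.
Row 1 already has 2; hence r1c3 = 1.
Column 3 now contains 1, so r2c3 = 2.
Row 2 now contains 2; hence r2c4 = 1.
Cage b needs sum 13, leaving r3c2 = 3.
Column 4 now contains 1, so r3c4 = 2.
1 is placed in row 2, so r2c1 = 3.
Row 3 already has 3, so r3c1 = 1.
Completed grid: 4 2 1 3 / 3 4 2 1 / 1 3 4 2 / 2 1 3 4.

4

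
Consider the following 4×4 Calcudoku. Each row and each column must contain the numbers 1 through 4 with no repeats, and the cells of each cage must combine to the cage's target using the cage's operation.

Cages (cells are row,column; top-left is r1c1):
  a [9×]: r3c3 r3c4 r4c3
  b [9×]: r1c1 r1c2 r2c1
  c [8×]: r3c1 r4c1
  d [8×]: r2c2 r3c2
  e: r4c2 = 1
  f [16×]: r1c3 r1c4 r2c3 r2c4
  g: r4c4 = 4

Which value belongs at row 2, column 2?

4

Cage b has product 9; hence r1c1 = 1.
The 3 cells of cage b must have product 9; hence r1c2 = 3.
Cage b needs product 9; hence r2c1 = 3.
Cage a has product 9; hence r3c3 = 1.
Cage a has product 9, leaving r3c4 = 3.
Cage e is a single given cell, so r4c2 = 1.
Cage a has product 9, so r4c3 = 3.
G is a freebie, leaving r4c4 = 4.
Cage f needs product 16, so r1c3 = 4.
Column 4 now contains 4; hence r1c4 = 2.
Cage f needs product 16, leaving r2c3 = 2.
The 4 cells of cage f must have product 16; hence r2c4 = 1.
The two cells of cage c must have product 8, leaving r3c1 = 4.
Row 3 already has 4; hence r3c2 = 2.
Row 4 now contains 4, which forces r4c1 = 2.
Row 2 now contains 2, which forces r2c2 = 4.
Filled in: 1 3 4 2 / 3 4 2 1 / 4 2 1 3 / 2 1 3 4.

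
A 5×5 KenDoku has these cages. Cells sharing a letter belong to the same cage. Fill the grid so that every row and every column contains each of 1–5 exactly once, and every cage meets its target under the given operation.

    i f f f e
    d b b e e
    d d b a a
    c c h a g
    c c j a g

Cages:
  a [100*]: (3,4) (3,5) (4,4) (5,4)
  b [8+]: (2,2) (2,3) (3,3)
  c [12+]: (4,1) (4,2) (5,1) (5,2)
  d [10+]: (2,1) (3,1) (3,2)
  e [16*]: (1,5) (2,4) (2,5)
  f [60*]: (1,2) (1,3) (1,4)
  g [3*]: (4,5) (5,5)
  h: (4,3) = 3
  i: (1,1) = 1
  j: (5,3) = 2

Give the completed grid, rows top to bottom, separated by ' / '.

1 4 5 3 2 / 5 3 1 2 4 / 3 2 4 1 5 / 2 5 3 4 1 / 4 1 2 5 3

Cage i is a single given cell, so (1,1) = 1.
Cage a needs product 100, leaving (3,5) = 5.
Cage h is a single given cell; hence (4,3) = 3.
3 is placed in row 4; hence (4,5) = 1.
Cage j is a single given cell; hence (5,3) = 2.
1 is placed in column 5, leaving (5,5) = 3.
Cage e needs product 16, leaving (1,5) = 2.
The 3 cells of cage e must have product 16; hence (2,4) = 2.
1 is placed in column 5; hence (2,5) = 4.
Cage c has sum 12; hence (5,2) = 1.
Row 2 already has 2, which forces (2,2) = 3.
Cage b needs sum 8; hence (2,3) = 1.
3 is placed in column 2, leaving (3,2) = 2.
Cage b needs sum 8; hence (3,3) = 4.
The 4 cells of cage a must have product 100, so (3,4) = 1.
The 3 cells of cage f must have product 60, which forces (1,2) = 4.
Column 3 already has 4, which forces (1,3) = 5.
Cage f has product 60; hence (1,4) = 3.
Row 2 already has 3, so (2,1) = 5.
Row 3 already has 4, leaving (3,1) = 3.
Cage c has sum 12, leaving (4,1) = 2.
Column 2 already has 4, which forces (4,2) = 5.
Row 4 already has 5, so (4,4) = 4.
Column 1 now contains 5, so (5,1) = 4.
4 is placed in column 4; hence (5,4) = 5.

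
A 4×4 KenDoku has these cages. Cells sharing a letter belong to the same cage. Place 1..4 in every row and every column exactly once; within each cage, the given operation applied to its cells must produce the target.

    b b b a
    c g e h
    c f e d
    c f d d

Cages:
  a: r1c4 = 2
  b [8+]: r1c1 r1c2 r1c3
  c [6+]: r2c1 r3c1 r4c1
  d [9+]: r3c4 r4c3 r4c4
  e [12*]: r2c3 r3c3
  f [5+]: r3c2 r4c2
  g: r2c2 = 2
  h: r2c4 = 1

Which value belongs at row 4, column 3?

A is a freebie, which forces r1c4 = 2.
Cage g is a single given cell, which forces r2c2 = 2.
H is a freebie; hence r2c4 = 1.
Row 2 now contains 1, so r2c1 = 3.
3 is placed in row 2, so r2c3 = 4.
Column 3 already has 4; hence r3c3 = 3.
Row 3 now contains 3, leaving r3c4 = 4.
Cage d has sum 9, leaving r4c3 = 2.
Column 4 already has 4, leaving r4c4 = 3.
Cage b needs sum 8; hence r1c1 = 4.
Cage b needs sum 8, leaving r1c2 = 3.
Column 3 now contains 3, which forces r1c3 = 1.
The 3 cells of cage c must have sum 6; hence r3c1 = 2.
Row 3 already has 4, leaving r3c2 = 1.
2 is placed in row 4, so r4c1 = 1.
Cage f needs two cells with sum 5, which forces r4c2 = 4.
Filled in: 4 3 1 2 / 3 2 4 1 / 2 1 3 4 / 1 4 2 3.

2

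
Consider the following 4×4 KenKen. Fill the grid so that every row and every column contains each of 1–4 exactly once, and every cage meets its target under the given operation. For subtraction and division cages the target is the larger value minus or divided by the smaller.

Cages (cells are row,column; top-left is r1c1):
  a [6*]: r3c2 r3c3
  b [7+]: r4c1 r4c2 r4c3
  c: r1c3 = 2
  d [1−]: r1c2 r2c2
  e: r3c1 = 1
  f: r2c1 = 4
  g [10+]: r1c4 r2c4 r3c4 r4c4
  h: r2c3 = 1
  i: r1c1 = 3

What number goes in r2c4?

2

Cage i is given; hence r1c1 = 3.
C is a freebie, which forces r1c3 = 2.
Cage f is given, leaving r2c1 = 4.
Cage h is given, leaving r2c3 = 1.
E is a freebie, so r3c1 = 1.
2 is placed in column 3, leaving r3c3 = 3.
1 is placed in column 1, so r4c1 = 2.
1 is placed in column 3, which forces r4c3 = 4.
Row 3 now contains 3, so r3c2 = 2.
2 is placed in row 3, which forces r3c4 = 4.
Row 4 now contains 4, so r4c2 = 1.
1 is placed in row 4, which forces r4c4 = 3.
Column 2 now contains 1, leaving r1c2 = 4.
4 is placed in column 4, so r1c4 = 1.
Column 2 already has 2, so r2c2 = 3.
Column 4 already has 3, so r2c4 = 2.
Completed grid: 3 4 2 1 / 4 3 1 2 / 1 2 3 4 / 2 1 4 3.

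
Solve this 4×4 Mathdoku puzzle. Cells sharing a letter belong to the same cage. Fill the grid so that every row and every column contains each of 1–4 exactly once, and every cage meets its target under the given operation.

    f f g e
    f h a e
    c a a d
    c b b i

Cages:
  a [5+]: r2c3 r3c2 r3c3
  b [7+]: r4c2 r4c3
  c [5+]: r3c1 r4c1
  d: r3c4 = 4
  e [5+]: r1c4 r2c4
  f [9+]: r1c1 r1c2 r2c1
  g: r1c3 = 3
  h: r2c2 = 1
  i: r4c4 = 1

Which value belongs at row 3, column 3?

1

Cage g is given, so r1c3 = 3.
Cage h is a single given cell; hence r2c2 = 1.
Row 2 already has 1, so r2c3 = 2.
1 is placed in column 2; hence r3c2 = 2.
Column 3 already has 3, so r3c3 = 1.
D is a freebie, which forces r3c4 = 4.
Column 3 already has 3, leaving r4c3 = 4.
Cage i is given, so r4c4 = 1.
2 is placed in column 2, which forces r1c2 = 4.
Column 4 now contains 1, leaving r1c4 = 2.
4 is placed in column 4, which forces r2c4 = 3.
Row 3 now contains 4, so r3c1 = 3.
The two cells of cage c must have sum 5; hence r4c1 = 2.
Row 4 already has 4, leaving r4c2 = 3.
Row 1 now contains 2, so r1c1 = 1.
3 is placed in row 2, leaving r2c1 = 4.
Filled in: 1 4 3 2 / 4 1 2 3 / 3 2 1 4 / 2 3 4 1.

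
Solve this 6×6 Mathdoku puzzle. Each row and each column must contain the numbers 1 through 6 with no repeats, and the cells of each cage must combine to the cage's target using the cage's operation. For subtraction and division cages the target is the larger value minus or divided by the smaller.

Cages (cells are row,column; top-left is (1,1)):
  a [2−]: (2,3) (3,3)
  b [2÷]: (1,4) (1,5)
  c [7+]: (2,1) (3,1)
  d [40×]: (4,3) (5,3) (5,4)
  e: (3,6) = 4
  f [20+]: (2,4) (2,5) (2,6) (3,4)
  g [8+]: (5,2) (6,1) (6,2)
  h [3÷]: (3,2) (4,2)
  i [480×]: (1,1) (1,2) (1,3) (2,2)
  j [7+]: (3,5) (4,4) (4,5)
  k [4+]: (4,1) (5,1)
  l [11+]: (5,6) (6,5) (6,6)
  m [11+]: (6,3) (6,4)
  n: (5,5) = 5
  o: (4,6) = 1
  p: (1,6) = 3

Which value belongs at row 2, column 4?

Cage p is a single given cell, which forces (1,6) = 3.
Cage i needs product 480, so (2,2) = 4.
Cage e is a single given cell, leaving (3,6) = 4.
Cage o is given, so (4,6) = 1.
Cage n is a single given cell, leaving (5,5) = 5.
Cage f has sum 20, leaving (3,4) = 6.
1 is placed in row 4; hence (4,1) = 3.
The 3 cells of cage d must have product 40, leaving (4,3) = 5.
Cage k's pair has sum 4, leaving (5,1) = 1.
Column 3 now contains 5; hence (6,3) = 6.
Column 4 now contains 6, so (6,4) = 5.
Row 6 already has 5, leaving (6,6) = 2.
Column 3 now contains 6, so (1,3) = 4.
Column 4 already has 5, so (2,4) = 3.
The 4 cells of cage f must have sum 20, which forces (2,5) = 6.
The 4 cells of cage f must have sum 20; hence (2,6) = 5.
Cage h's pair has quotient 3, leaving (3,2) = 2.
The 3 cells of cage j must have sum 7, which forces (3,5) = 1.
Cage h needs two cells with quotient 3, leaving (4,2) = 6.
Cage g needs sum 8; hence (5,2) = 3.
4 is placed in column 3, which forces (5,3) = 2.
Row 5 now contains 2, leaving (5,4) = 4.
Column 6 now contains 2; hence (5,6) = 6.
Row 6 already has 2; hence (6,1) = 4.
Cage g needs sum 8; hence (6,2) = 1.
The 3 cells of cage l must have sum 11, leaving (6,5) = 3.
The 4 cells of cage i must have product 480, so (1,1) = 6.
Column 2 already has 6, which forces (1,2) = 5.
Cage b needs two cells with quotient 2, which forces (1,4) = 1.
Column 5 already has 1, so (1,5) = 2.
Row 2 now contains 5, which forces (2,1) = 2.
3 is placed in row 2, leaving (2,3) = 1.
Row 3 now contains 2, leaving (3,1) = 5.
Row 3 now contains 1, which forces (3,3) = 3.
4 is placed in column 4; hence (4,4) = 2.
The 3 cells of cage j must have sum 7, which forces (4,5) = 4.
Completed grid: 6 5 4 1 2 3 / 2 4 1 3 6 5 / 5 2 3 6 1 4 / 3 6 5 2 4 1 / 1 3 2 4 5 6 / 4 1 6 5 3 2.

3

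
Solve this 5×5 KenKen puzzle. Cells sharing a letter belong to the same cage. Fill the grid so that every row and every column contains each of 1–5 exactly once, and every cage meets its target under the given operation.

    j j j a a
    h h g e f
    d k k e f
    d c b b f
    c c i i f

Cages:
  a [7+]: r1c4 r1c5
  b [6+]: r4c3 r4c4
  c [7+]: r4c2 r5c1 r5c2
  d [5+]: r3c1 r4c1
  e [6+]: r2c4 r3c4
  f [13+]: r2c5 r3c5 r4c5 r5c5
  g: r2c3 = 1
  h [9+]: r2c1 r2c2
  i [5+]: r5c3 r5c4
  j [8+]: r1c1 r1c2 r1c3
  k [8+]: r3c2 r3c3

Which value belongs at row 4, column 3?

Cage g is a single given cell, leaving r2c3 = 1.
Row 2 needs a 2, and only r2c4 is open for it.
The two cells of cage e must have sum 6; hence r3c4 = 4.
Column 4 now contains 4, leaving r4c4 = 1.
1 is placed in column 4, leaving r5c4 = 3.
Column 4 now contains 3; hence r1c4 = 5.
The two cells of cage a must have sum 7, so r1c5 = 2.
The two cells of cage b must have sum 6, which forces r4c3 = 5.
The two cells of cage i must have sum 5; hence r5c3 = 2.
Cage k's pair has sum 8, leaving r3c2 = 5.
Column 3 now contains 5; hence r3c3 = 3.
3 is placed in row 3, leaving r3c5 = 1.
The 3 cells of cage c must have sum 7, so r4c2 = 2.
3 is placed in column 3, leaving r1c3 = 4.
The two cells of cage h must have sum 9; hence r2c1 = 5.
Column 2 already has 5, leaving r2c2 = 4.
Row 2 now contains 4, so r2c5 = 3.
1 is placed in row 3, leaving r3c1 = 2.
Cage d needs two cells with sum 5, which forces r4c1 = 3.
Column 5 now contains 3, which forces r4c5 = 4.
Column 2 already has 4, so r5c2 = 1.
Column 5 already has 4, so r5c5 = 5.
Column 1 now contains 3, leaving r1c1 = 1.
Column 2 now contains 1, leaving r1c2 = 3.
Row 5 now contains 1, so r5c1 = 4.
Completed grid: 1 3 4 5 2 / 5 4 1 2 3 / 2 5 3 4 1 / 3 2 5 1 4 / 4 1 2 3 5.

5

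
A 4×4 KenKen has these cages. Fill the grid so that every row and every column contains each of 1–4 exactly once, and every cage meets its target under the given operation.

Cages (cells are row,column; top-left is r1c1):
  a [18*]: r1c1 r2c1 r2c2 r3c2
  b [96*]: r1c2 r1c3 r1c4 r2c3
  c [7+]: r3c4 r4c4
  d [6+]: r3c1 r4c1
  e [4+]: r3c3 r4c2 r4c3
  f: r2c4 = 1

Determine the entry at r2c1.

The 4 cells of cage b must have product 96; hence r2c3 = 4.
Cage f is a single given cell; hence r2c4 = 1.
Cage e needs sum 4, leaving r3c3 = 1.
The 3 cells of cage e must have sum 4, leaving r4c2 = 1.
Cage e needs sum 4; hence r4c3 = 2.
The 4 cells of cage a must have product 18, so r1c1 = 1.
Column 3 already has 2, which forces r1c3 = 3.
The 4 cells of cage a must have product 18, leaving r2c1 = 3.
The 4 cells of cage a must have product 18, leaving r2c2 = 2.
Cage d needs two cells with sum 6, leaving r3c1 = 2.
Cage a needs product 18, leaving r3c2 = 3.
Row 3 now contains 3, leaving r3c4 = 4.
2 is placed in row 4, so r4c1 = 4.
Column 4 now contains 4; hence r4c4 = 3.
2 is placed in column 2, leaving r1c2 = 4.
Column 4 now contains 4, which forces r1c4 = 2.
Filled in: 1 4 3 2 / 3 2 4 1 / 2 3 1 4 / 4 1 2 3.

3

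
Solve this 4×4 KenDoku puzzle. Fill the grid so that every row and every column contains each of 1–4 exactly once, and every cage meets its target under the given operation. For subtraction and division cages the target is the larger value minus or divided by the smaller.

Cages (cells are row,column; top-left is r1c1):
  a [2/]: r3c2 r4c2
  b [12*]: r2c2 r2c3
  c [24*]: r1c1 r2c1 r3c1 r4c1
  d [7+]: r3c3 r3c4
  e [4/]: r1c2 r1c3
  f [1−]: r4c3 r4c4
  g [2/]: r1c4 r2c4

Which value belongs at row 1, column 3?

1

The only place for 3 in row 1 is r1c1.
The only place for 2 in row 1 is r1c4.
Row 2 needs a 2, and only r2c1 is open for it.
Row 2 needs a 1, and only r2c4 is open for it.
In row 3, 2 can only go at r3c2, so r3c2 = 2.
The only place for 1 in row 3 is r3c1.
1 is placed in column 1, which forces r4c1 = 4.
4 is placed in row 4; hence r4c2 = 1.
4 is placed in row 4, which forces r4c4 = 3.
Column 2 already has 1, which forces r1c2 = 4.
Cage e needs two cells with quotient 4; hence r1c3 = 1.
Column 2 now contains 4; hence r2c2 = 3.
Row 2 already has 3, so r2c3 = 4.
Cage d needs two cells with sum 7, so r3c3 = 3.
3 is placed in column 4; hence r3c4 = 4.
Row 4 already has 3, so r4c3 = 2.
The full grid is 3 4 1 2 / 2 3 4 1 / 1 2 3 4 / 4 1 2 3.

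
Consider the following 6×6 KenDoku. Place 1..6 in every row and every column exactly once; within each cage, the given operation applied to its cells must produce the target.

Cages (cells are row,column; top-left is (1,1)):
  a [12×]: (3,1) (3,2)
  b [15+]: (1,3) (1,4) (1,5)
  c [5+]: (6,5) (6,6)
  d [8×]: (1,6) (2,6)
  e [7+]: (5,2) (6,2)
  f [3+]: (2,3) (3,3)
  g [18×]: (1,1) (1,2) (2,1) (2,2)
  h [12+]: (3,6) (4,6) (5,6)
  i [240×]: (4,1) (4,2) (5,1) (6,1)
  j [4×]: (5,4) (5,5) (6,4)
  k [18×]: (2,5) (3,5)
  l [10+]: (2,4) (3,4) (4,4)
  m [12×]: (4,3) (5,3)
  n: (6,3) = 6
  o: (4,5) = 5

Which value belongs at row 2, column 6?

4

Cage o is a single given cell, leaving (4,5) = 5.
N is a freebie, which forces (6,3) = 6.
In row 2, 5 can only go at (2,4), so (2,4) = 5.
Cage b needs sum 15, so (1,3) = 5.
In row 2, 4 can only go at (2,6), so (2,6) = 4.
4 is placed in column 6, which forces (1,6) = 2.
In row 3, 5 can only go at (3,6), so (3,6) = 5.
In column 4, 6 can only go at (1,4), so (1,4) = 6.
6 is placed in row 1, so (1,5) = 4.
4 is placed in column 5; hence (6,5) = 2.
Cage j needs product 4, leaving (5,4) = 4.
2 is placed in column 5, so (5,5) = 1.
1 is placed in row 5, so (5,6) = 6.
2 is placed in row 6; hence (6,4) = 1.
Cage c needs two cells with sum 5, so (6,6) = 3.
Cage m's pair has product 12, which forces (4,3) = 4.
Column 6 now contains 6, so (4,6) = 1.
Row 5 already has 4, which forces (5,3) = 3.
Cage i needs product 240, which forces (5,1) = 5.
3 is placed in row 5, which forces (5,2) = 2.
Cage i needs product 240, leaving (6,1) = 4.
Cage e's pair has sum 7, which forces (6,2) = 5.
Cage i needs product 240; hence (4,1) = 2.
Column 2 now contains 2; hence (4,2) = 6.
Row 4 now contains 2, so (4,4) = 3.
Cage g has product 18, so (1,1) = 1.
Cage g has product 18; hence (1,2) = 3.
The 4 cells of cage g must have product 18, leaving (2,1) = 6.
The 4 cells of cage g must have product 18, leaving (2,2) = 1.
Row 2 now contains 1, so (2,3) = 2.
Row 2 already has 6; hence (2,5) = 3.
2 is placed in column 1, which forces (3,1) = 3.
6 is placed in column 2, leaving (3,2) = 4.
Column 3 already has 2, which forces (3,3) = 1.
Column 4 already has 3, so (3,4) = 2.
Column 5 now contains 3, leaving (3,5) = 6.
The full grid is 1 3 5 6 4 2 / 6 1 2 5 3 4 / 3 4 1 2 6 5 / 2 6 4 3 5 1 / 5 2 3 4 1 6 / 4 5 6 1 2 3.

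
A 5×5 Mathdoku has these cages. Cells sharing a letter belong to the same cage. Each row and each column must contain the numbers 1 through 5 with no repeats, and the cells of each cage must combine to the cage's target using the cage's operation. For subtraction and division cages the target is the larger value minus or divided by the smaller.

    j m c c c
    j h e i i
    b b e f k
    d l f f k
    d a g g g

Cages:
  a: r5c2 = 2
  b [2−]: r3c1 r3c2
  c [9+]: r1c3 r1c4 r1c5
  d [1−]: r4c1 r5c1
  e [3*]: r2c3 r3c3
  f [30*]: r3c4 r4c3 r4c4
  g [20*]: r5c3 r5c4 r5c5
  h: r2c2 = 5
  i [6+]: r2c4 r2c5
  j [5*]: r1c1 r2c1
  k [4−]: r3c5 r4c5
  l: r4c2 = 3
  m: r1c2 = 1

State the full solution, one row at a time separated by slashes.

M is a freebie, leaving r1c2 = 1.
H is a freebie, leaving r2c2 = 5.
Cage l is a single given cell, leaving r4c2 = 3.
Cage a is given; hence r5c2 = 2.
Row 1 now contains 1, which forces r1c1 = 5.
Row 2 now contains 5; hence r2c1 = 1.
1 is placed in row 2; hence r2c3 = 3.
The two cells of cage b must have difference 2; hence r3c1 = 2.
2 is placed in column 2, so r3c2 = 4.
Column 3 now contains 3, so r3c3 = 1.
Cage f needs product 30, which forces r3c4 = 3.
1 is placed in row 3, leaving r3c5 = 5.
Column 1 now contains 2; hence r4c1 = 4.
5 is placed in column 5, which forces r4c5 = 1.
Column 1 already has 4; hence r5c1 = 3.
1 is placed in column 5; hence r5c5 = 4.
The 3 cells of cage c must have sum 9, leaving r1c5 = 3.
The two cells of cage i must have sum 6, which forces r2c4 = 4.
Column 5 now contains 4, leaving r2c5 = 2.
Row 5 already has 4, which forces r5c3 = 5.
Cage g needs product 20, which forces r5c4 = 1.
Cage c has sum 9, which forces r1c3 = 4.
Column 4 already has 4; hence r1c4 = 2.
5 is placed in column 3; hence r4c3 = 2.
Cage f needs product 30, leaving r4c4 = 5.

5 1 4 2 3 / 1 5 3 4 2 / 2 4 1 3 5 / 4 3 2 5 1 / 3 2 5 1 4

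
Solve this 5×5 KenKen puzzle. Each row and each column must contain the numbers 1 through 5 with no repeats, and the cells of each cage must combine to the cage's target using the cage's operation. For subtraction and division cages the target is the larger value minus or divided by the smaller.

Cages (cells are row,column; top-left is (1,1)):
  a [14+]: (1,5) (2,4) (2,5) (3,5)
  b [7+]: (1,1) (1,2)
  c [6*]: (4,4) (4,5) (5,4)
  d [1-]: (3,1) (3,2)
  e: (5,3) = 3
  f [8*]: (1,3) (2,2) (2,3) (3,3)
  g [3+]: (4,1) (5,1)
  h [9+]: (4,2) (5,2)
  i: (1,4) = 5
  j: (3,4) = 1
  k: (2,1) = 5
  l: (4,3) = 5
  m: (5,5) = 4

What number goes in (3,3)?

Cage i is a single given cell, leaving (1,4) = 5.
Cage k is given, which forces (2,1) = 5.
The 4 cells of cage f must have product 8, so (2,2) = 1.
Cage j is given; hence (3,4) = 1.
Cage l is a single given cell, leaving (4,3) = 5.
E is a freebie, which forces (5,3) = 3.
Row 5 now contains 3; hence (5,4) = 2.
Cage m is given, which forces (5,5) = 4.
Cage f needs product 8, which forces (1,3) = 1.
Cage a needs sum 14, leaving (2,4) = 4.
Cage a has sum 14, so (3,5) = 5.
Cage g needs two cells with sum 3, leaving (4,1) = 2.
Row 4 now contains 5; hence (4,2) = 4.
2 is placed in column 4, leaving (4,4) = 3.
Cage c needs product 6, leaving (4,5) = 1.
2 is placed in row 5, which forces (5,1) = 1.
Row 5 already has 4, so (5,2) = 5.
Cage b's pair has sum 7, leaving (1,1) = 4.
4 is placed in column 2, which forces (1,2) = 3.
Row 1 now contains 3, so (1,5) = 2.
Row 2 already has 4, leaving (2,3) = 2.
Column 5 already has 2; hence (2,5) = 3.
4 is placed in column 1, which forces (3,1) = 3.
Column 2 already has 3, which forces (3,2) = 2.
Cage f has product 8, leaving (3,3) = 4.
Completed grid: 4 3 1 5 2 / 5 1 2 4 3 / 3 2 4 1 5 / 2 4 5 3 1 / 1 5 3 2 4.

4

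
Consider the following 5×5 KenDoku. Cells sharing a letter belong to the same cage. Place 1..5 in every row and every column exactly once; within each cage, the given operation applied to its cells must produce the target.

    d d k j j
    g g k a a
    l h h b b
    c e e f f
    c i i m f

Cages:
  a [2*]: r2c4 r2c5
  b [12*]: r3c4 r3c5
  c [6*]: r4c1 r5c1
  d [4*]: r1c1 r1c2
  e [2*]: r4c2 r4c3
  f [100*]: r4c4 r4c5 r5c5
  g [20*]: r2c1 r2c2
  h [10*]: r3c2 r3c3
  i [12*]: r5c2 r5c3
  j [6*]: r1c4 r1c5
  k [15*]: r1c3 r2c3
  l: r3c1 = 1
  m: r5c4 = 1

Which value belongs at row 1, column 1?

L is a freebie, so r3c1 = 1.
Cage f needs product 100, so r4c4 = 5.
Cage f needs product 100, which forces r4c5 = 4.
Cage m is given, which forces r5c4 = 1.
The 3 cells of cage f must have product 100, so r5c5 = 5.
Column 1 already has 1, which forces r1c1 = 4.
Cage d needs two cells with product 4, which forces r1c2 = 1.
Column 1 now contains 4, so r2c1 = 5.
Row 2 already has 5, which forces r2c2 = 4.
Row 2 already has 5, so r2c3 = 3.
Column 4 already has 1; hence r2c4 = 2.
Cage a's pair has product 2, leaving r2c5 = 1.
Cage b needs two cells with product 12; hence r3c4 = 4.
4 is placed in column 5, which forces r3c5 = 3.
Column 2 now contains 1, which forces r4c2 = 2.
Row 4 already has 2, leaving r4c3 = 1.
Column 2 already has 4; hence r5c2 = 3.
Column 3 already has 3, leaving r5c3 = 4.
Column 3 already has 3; hence r1c3 = 5.
Column 4 now contains 2, leaving r1c4 = 3.
Column 5 already has 3, which forces r1c5 = 2.
2 is placed in column 2, leaving r3c2 = 5.
Cage h's pair has product 10; hence r3c3 = 2.
Row 4 already has 2; hence r4c1 = 3.
Row 5 already has 3; hence r5c1 = 2.
Completed grid: 4 1 5 3 2 / 5 4 3 2 1 / 1 5 2 4 3 / 3 2 1 5 4 / 2 3 4 1 5.

4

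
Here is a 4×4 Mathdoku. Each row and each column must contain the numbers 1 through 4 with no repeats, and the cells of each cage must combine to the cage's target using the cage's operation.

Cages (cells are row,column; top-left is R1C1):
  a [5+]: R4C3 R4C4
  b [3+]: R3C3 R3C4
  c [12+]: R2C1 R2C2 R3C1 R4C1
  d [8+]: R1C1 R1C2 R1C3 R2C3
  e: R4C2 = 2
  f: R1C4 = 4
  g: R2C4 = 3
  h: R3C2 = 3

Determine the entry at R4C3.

4

Cage f is given, which forces R1C4 = 4.
Cage g is a single given cell, which forces R2C4 = 3.
Cage h is given, which forces R3C2 = 3.
E is a freebie, leaving R4C2 = 2.
Row 4 now contains 2; hence R4C4 = 1.
Cage d has sum 8, so R1C1 = 2.
Column 2 already has 2, so R1C2 = 1.
Cage d has sum 8, leaving R1C3 = 3.
Cage c has sum 12, leaving R2C1 = 1.
Row 2 now contains 3, which forces R2C2 = 4.
Cage d has sum 8, leaving R2C3 = 2.
Cage c needs sum 12, which forces R3C1 = 4.
Cage b needs two cells with sum 3, so R3C3 = 1.
Column 4 now contains 1; hence R3C4 = 2.
Cage c needs sum 12; hence R4C1 = 3.
Cage a's pair has sum 5; hence R4C3 = 4.
Filled in: 2 1 3 4 / 1 4 2 3 / 4 3 1 2 / 3 2 4 1.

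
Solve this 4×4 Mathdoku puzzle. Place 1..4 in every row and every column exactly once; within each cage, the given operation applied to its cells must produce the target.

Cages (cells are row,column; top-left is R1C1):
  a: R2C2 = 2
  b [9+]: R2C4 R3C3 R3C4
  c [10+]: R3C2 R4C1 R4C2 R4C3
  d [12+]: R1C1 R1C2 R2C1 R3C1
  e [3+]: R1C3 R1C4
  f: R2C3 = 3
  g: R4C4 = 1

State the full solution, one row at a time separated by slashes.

Cage a is given; hence R2C2 = 2.
F is a freebie, so R2C3 = 3.
3 is placed in row 2, so R2C4 = 4.
Cage g is given, leaving R4C4 = 1.
Cage d needs sum 12, so R1C1 = 3.
The 4 cells of cage d must have sum 12; hence R1C2 = 4.
The two cells of cage e must have sum 3, leaving R1C3 = 1.
1 is placed in column 4, leaving R1C4 = 2.
Row 2 already has 4, which forces R2C1 = 1.
Cage d has sum 12, leaving R3C1 = 4.
The 4 cells of cage c must have sum 10; hence R3C2 = 1.
Cage b needs sum 9, which forces R3C3 = 2.
Cage b has sum 9; hence R3C4 = 3.
Column 1 now contains 4; hence R4C1 = 2.
Column 2 already has 4, which forces R4C2 = 3.
2 is placed in column 3, so R4C3 = 4.

3 4 1 2 / 1 2 3 4 / 4 1 2 3 / 2 3 4 1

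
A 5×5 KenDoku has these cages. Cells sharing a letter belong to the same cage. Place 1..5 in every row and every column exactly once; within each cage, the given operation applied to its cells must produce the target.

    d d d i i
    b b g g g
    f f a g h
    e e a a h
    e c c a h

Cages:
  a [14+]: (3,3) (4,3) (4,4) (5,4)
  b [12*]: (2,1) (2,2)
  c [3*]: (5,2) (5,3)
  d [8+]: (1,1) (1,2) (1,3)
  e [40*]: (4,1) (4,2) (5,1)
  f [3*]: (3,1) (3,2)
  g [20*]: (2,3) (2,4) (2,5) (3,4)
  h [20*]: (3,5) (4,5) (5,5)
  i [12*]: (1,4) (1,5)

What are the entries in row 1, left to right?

5 2 1 4 3

In column 5, 2 can only go at (2,5), so (2,5) = 2.
Cage g has product 20, which forces (3,4) = 2.
Row 5 needs a 2, and only (5,1) is open for it.
In row 4, 2 can only go at (4,3), so (4,3) = 2.
Row 1 needs a 2, and only (1,2) is open for it.
The only place for 1 in row 4 is (4,5).
The only place for 3 in row 4 is (4,4).
Column 4 now contains 3, so (1,4) = 4.
Cage i needs two cells with product 12, leaving (1,5) = 3.
4 is placed in column 4, leaving (5,4) = 5.
Row 5 already has 5; hence (5,5) = 4.
The 4 cells of cage g must have product 20, which forces (2,3) = 5.
Column 4 now contains 5, which forces (2,4) = 1.
Cage a needs sum 14; hence (3,3) = 4.
4 is placed in column 5, which forces (3,5) = 5.
Cage d has sum 8, which forces (1,1) = 5.
Column 3 already has 5, leaving (1,3) = 1.
5 is placed in column 1; hence (4,1) = 4.
Row 4 already has 4; hence (4,2) = 5.
Column 3 now contains 1; hence (5,3) = 3.
Column 1 already has 4, leaving (2,1) = 3.
Cage b's pair has product 12, which forces (2,2) = 4.
Column 1 already has 3, so (3,1) = 1.
Row 3 now contains 1, leaving (3,2) = 3.
Row 5 now contains 3, leaving (5,2) = 1.
The full grid is 5 2 1 4 3 / 3 4 5 1 2 / 1 3 4 2 5 / 4 5 2 3 1 / 2 1 3 5 4.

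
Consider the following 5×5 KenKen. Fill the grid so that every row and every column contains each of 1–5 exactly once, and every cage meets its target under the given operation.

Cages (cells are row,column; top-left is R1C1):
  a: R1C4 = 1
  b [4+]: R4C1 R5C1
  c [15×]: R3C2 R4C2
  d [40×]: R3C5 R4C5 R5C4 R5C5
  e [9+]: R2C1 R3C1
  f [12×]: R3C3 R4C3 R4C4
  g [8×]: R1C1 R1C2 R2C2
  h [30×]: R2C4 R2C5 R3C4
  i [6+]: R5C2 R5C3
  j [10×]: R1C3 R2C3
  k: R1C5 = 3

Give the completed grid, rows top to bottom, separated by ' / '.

2 4 5 1 3 / 4 1 2 3 5 / 5 3 1 2 4 / 1 5 3 4 2 / 3 2 4 5 1

A is a freebie, so R1C4 = 1.
K is a freebie; hence R1C5 = 3.
Cage g needs product 8, leaving R2C2 = 1.
The only place for 5 in row 1 is R1C3.
Column 3 now contains 5, leaving R2C3 = 2.
Row 2 already has 2, which forces R2C5 = 5.
Row 2 already has 5; hence R2C1 = 4.
Row 2 already has 5, leaving R2C4 = 3.
Cage e's pair has sum 9; hence R3C1 = 5.
5 is placed in row 3, so R3C2 = 3.
The 3 cells of cage h must have product 30; hence R3C4 = 2.
Column 2 now contains 3, so R4C2 = 5.
Column 4 now contains 3, so R4C4 = 4.
5 is placed in column 2, leaving R5C2 = 2.
Cage d has product 40, which forces R5C4 = 5.
Column 1 now contains 4, which forces R1C1 = 2.
Column 2 now contains 2, which forces R1C2 = 4.
The 3 cells of cage f must have product 12, which forces R3C3 = 1.
Row 3 now contains 1, which forces R3C5 = 4.
The 3 cells of cage f must have product 12, which forces R4C3 = 3.
Cage d needs product 40, leaving R4C5 = 2.
The two cells of cage i must have sum 6; hence R5C3 = 4.
Column 5 now contains 4, so R5C5 = 1.
Row 4 now contains 3; hence R4C1 = 1.
Row 5 already has 1, so R5C1 = 3.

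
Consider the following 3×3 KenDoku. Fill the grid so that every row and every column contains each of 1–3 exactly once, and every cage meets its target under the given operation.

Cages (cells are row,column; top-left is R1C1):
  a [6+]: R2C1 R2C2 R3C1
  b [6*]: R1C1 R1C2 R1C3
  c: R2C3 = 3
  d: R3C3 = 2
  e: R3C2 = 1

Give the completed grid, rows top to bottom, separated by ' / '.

C is a freebie, so R2C3 = 3.
E is a freebie; hence R3C2 = 1.
Cage d is a single given cell, leaving R3C3 = 2.
Column 3 now contains 2, leaving R1C3 = 1.
Cage a needs sum 6, leaving R2C1 = 1.
1 is placed in column 2, which forces R2C2 = 2.
Row 3 already has 2; hence R3C1 = 3.
Column 1 now contains 3, so R1C1 = 2.
Column 2 already has 2; hence R1C2 = 3.

2 3 1 / 1 2 3 / 3 1 2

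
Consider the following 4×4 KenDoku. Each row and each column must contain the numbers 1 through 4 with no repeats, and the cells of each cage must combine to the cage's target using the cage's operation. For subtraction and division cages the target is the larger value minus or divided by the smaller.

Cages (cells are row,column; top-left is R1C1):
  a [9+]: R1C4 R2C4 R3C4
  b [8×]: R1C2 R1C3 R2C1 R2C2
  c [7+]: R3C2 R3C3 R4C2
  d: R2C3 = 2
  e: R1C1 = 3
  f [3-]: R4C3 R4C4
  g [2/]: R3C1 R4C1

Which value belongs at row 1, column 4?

E is a freebie; hence R1C1 = 3.
D is a freebie, which forces R2C3 = 2.
The 4 cells of cage b must have product 8, leaving R1C2 = 2.
Cage b has product 8, which forces R1C3 = 1.
Row 1 now contains 2, so R1C4 = 4.
4 is placed in column 4; hence R2C4 = 3.
Column 4 already has 3; hence R3C4 = 2.
Column 3 already has 1, so R4C3 = 4.
4 is placed in column 4, which forces R4C4 = 1.
Cage c needs sum 7, so R3C2 = 1.
4 is placed in column 3, so R3C3 = 3.
Row 4 already has 1, so R4C1 = 2.
Row 4 already has 1; hence R4C2 = 3.
Cage b has product 8, leaving R2C1 = 1.
1 is placed in column 2, leaving R2C2 = 4.
Row 3 already has 1, so R3C1 = 4.
Completed grid: 3 2 1 4 / 1 4 2 3 / 4 1 3 2 / 2 3 4 1.

4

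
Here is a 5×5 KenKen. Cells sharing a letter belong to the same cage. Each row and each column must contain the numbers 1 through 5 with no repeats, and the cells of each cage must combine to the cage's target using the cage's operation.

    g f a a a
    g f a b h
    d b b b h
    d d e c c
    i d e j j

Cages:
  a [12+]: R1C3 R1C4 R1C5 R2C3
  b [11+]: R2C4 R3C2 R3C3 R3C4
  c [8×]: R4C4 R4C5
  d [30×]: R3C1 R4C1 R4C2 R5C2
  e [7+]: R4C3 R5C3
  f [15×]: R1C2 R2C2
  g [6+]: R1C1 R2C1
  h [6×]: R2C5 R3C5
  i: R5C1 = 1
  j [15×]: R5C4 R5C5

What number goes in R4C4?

Cage i is a single given cell; hence R5C1 = 1.
Cage d needs product 30; hence R4C2 = 1.
Row 5 needs a 4, and only R5C3 is open for it.
Cage e needs two cells with sum 7, leaving R4C3 = 3.
The only place for 5 in row 4 is R4C1.
Row 5 needs a 2, and only R5C2 is open for it.
The 4 cells of cage d must have product 30, which forces R3C1 = 3.
3 is placed in row 3; hence R3C5 = 2.
Column 5 now contains 2; hence R4C5 = 4.
Cage b has sum 11, leaving R2C4 = 1.
Column 5 now contains 2, leaving R2C5 = 3.
Cage b needs sum 11; hence R3C3 = 1.
Row 4 already has 4, leaving R4C4 = 2.
Column 5 now contains 3, so R5C5 = 5.
Cage f needs two cells with product 15, so R1C2 = 3.
Column 4 already has 2, so R1C4 = 4.
Column 5 now contains 5, leaving R1C5 = 1.
Row 2 now contains 3, which forces R2C2 = 5.
Row 2 now contains 5, leaving R2C3 = 2.
Column 2 already has 5, so R3C2 = 4.
Column 4 now contains 4; hence R3C4 = 5.
5 is placed in row 5, which forces R5C4 = 3.
Row 1 now contains 4; hence R1C1 = 2.
Column 3 now contains 2; hence R1C3 = 5.
2 is placed in row 2, which forces R2C1 = 4.
Completed grid: 2 3 5 4 1 / 4 5 2 1 3 / 3 4 1 5 2 / 5 1 3 2 4 / 1 2 4 3 5.

2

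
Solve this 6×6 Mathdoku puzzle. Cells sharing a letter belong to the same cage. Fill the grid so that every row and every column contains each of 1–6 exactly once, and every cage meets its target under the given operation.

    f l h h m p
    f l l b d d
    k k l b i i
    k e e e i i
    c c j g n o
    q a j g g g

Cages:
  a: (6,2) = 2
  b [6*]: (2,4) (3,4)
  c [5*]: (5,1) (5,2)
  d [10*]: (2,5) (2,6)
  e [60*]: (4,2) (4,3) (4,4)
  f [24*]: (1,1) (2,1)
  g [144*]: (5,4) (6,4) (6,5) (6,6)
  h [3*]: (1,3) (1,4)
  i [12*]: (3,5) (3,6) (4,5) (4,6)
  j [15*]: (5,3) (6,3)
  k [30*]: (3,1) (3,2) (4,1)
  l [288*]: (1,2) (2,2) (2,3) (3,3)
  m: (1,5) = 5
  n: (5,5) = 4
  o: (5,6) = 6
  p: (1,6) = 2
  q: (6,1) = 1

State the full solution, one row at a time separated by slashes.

6 4 1 3 5 2 / 4 3 6 1 2 5 / 2 5 4 6 3 1 / 3 6 2 5 1 4 / 5 1 3 2 4 6 / 1 2 5 4 6 3

Cage m is given, leaving (1,5) = 5.
Cage p is given, which forces (1,6) = 2.
5 is placed in column 5, leaving (2,5) = 2.
Column 6 now contains 2, leaving (2,6) = 5.
Cage n is a single given cell, leaving (5,5) = 4.
O is a freebie, which forces (5,6) = 6.
Cage q is given, leaving (6,1) = 1.
Cage a is a single given cell, which forces (6,2) = 2.
Column 1 now contains 1; hence (5,1) = 5.
Cage c needs two cells with product 5, so (5,2) = 1.
Row 5 now contains 5; hence (5,3) = 3.
Cage g has product 144, so (5,4) = 2.
Column 3 already has 3, which forces (6,3) = 5.
Column 3 already has 3, which forces (1,3) = 1.
The two cells of cage h must have product 3; hence (1,4) = 3.
Cage k has product 30, which forces (3,2) = 5.
The 3 cells of cage e must have product 60, which forces (4,4) = 5.
In row 2, 1 can only go at (2,4), so (2,4) = 1.
1 is placed in column 4, leaving (3,4) = 6.
6 is placed in column 4; hence (6,4) = 4.
Row 6 now contains 4, leaving (6,6) = 3.
Cage l has product 288, leaving (2,3) = 6.
Row 6 now contains 3; hence (6,5) = 6.
Cage f needs two cells with product 24; hence (1,1) = 6.
Row 1 now contains 6; hence (1,2) = 4.
Row 2 already has 6, leaving (2,1) = 4.
Column 2 already has 4, which forces (2,2) = 3.
Column 2 already has 3, so (4,2) = 6.
The 4 cells of cage l must have product 288; hence (3,3) = 4.
Row 3 now contains 4, leaving (3,6) = 1.
Cage e needs product 60, which forces (4,3) = 2.
1 is placed in column 6, leaving (4,6) = 4.
Cage k has product 30; hence (3,1) = 2.
Row 3 already has 1; hence (3,5) = 3.
2 is placed in row 4, which forces (4,1) = 3.
Cage i needs product 12, leaving (4,5) = 1.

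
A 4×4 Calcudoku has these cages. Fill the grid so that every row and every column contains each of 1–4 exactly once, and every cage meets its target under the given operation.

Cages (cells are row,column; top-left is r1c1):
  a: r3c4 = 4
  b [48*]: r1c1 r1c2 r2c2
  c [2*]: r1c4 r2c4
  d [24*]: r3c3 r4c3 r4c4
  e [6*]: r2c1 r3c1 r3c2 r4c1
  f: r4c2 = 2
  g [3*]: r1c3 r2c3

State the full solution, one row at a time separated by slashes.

The 3 cells of cage b must have product 48, so r1c1 = 4.
Cage b has product 48; hence r1c2 = 3.
3 is placed in row 1, which forces r1c3 = 1.
Row 1 already has 1; hence r1c4 = 2.
Cage b has product 48; hence r2c2 = 4.
1 is placed in column 3, leaving r2c3 = 3.
Column 4 now contains 2; hence r2c4 = 1.
Cage e needs product 6, which forces r3c2 = 1.
A is a freebie; hence r3c4 = 4.
Cage f is a single given cell, which forces r4c2 = 2.
Row 4 already has 2; hence r4c3 = 4.
Column 4 now contains 4; hence r4c4 = 3.
Row 2 now contains 1, which forces r2c1 = 2.
Cage e needs product 6; hence r3c1 = 3.
Row 3 now contains 4, which forces r3c3 = 2.
Row 4 now contains 3; hence r4c1 = 1.

4 3 1 2 / 2 4 3 1 / 3 1 2 4 / 1 2 4 3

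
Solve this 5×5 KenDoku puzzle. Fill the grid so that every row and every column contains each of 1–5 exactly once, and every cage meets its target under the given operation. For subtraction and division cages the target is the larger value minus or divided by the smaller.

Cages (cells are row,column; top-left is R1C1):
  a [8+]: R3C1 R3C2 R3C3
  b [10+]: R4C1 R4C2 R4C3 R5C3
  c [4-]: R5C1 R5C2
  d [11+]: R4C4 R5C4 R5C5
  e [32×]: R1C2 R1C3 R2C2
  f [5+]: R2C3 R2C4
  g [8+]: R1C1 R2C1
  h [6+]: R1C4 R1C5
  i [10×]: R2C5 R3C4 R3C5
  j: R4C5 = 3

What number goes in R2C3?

3

Cage e has product 32; hence R1C2 = 2.
The 3 cells of cage e must have product 32, leaving R1C3 = 4.
Cage e needs product 32, which forces R2C2 = 4.
Cage j is a single given cell, leaving R4C5 = 3.
Row 1 needs a 3, and only R1C1 is open for it.
Column 1 already has 3, which forces R2C1 = 5.
5 is placed in column 1; hence R5C1 = 1.
Row 5 already has 1, so R5C2 = 5.
Column 2 already has 5, leaving R4C2 = 1.
Cage a has sum 8, which forces R3C1 = 4.
Column 2 now contains 1, so R3C2 = 3.
Cage a has sum 8, which forces R3C3 = 1.
Column 1 now contains 4, which forces R4C1 = 2.
Row 4 now contains 2; hence R4C3 = 5.
5 is placed in row 4, so R4C4 = 4.
Cage i needs product 10, leaving R2C5 = 1.
Cage b has sum 10, which forces R5C3 = 2.
The 3 cells of cage d must have sum 11, so R5C4 = 3.
Cage d has sum 11, so R5C5 = 4.
Cage h needs two cells with sum 6, so R1C4 = 1.
Column 5 already has 1, leaving R1C5 = 5.
2 is placed in column 3, which forces R2C3 = 3.
Column 4 now contains 3, leaving R2C4 = 2.
2 is placed in column 4, which forces R3C4 = 5.
5 is placed in column 5, so R3C5 = 2.
Completed grid: 3 2 4 1 5 / 5 4 3 2 1 / 4 3 1 5 2 / 2 1 5 4 3 / 1 5 2 3 4.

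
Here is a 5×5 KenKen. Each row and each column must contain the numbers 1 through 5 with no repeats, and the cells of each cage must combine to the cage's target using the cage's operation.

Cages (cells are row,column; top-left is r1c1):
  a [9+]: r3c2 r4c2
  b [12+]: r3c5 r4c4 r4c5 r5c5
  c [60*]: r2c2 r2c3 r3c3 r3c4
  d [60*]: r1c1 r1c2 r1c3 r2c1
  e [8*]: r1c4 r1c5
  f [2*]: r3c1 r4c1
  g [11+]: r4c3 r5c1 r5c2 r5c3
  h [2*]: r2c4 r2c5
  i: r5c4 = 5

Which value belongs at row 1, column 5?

4

I is a freebie, leaving r5c4 = 5.
The 4 cells of cage d must have product 60, leaving r2c1 = 4.
Row 3 needs a 3, and only r3c5 is open for it.
Row 3 needs a 2, and only r3c1 is open for it.
Column 1 now contains 2, which forces r4c1 = 1.
1 is placed in column 1, so r5c1 = 3.
3 is placed in column 1, so r1c1 = 5.
Row 3 needs a 5, and only r3c2 is open for it.
5 is placed in column 2, which forces r2c2 = 3.
Cage c needs product 60, which forces r2c3 = 5.
5 is placed in column 2, which forces r4c2 = 4.
Column 2 already has 3, which forces r1c2 = 1.
Cage d has product 60; hence r1c3 = 3.
Column 3 already has 3, so r4c3 = 2.
Row 4 already has 2, leaving r4c4 = 3.
Row 4 already has 2, which forces r4c5 = 5.
Column 2 now contains 1, so r5c2 = 2.
Cage g needs sum 11, which forces r5c3 = 4.
4 is placed in row 5, leaving r5c5 = 1.
Cage h needs two cells with product 2, which forces r2c4 = 1.
Column 5 now contains 1, so r2c5 = 2.
4 is placed in column 3; hence r3c3 = 1.
The 4 cells of cage c must have product 60; hence r3c4 = 4.
Column 4 now contains 4; hence r1c4 = 2.
Column 5 already has 2, leaving r1c5 = 4.
The full grid is 5 1 3 2 4 / 4 3 5 1 2 / 2 5 1 4 3 / 1 4 2 3 5 / 3 2 4 5 1.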